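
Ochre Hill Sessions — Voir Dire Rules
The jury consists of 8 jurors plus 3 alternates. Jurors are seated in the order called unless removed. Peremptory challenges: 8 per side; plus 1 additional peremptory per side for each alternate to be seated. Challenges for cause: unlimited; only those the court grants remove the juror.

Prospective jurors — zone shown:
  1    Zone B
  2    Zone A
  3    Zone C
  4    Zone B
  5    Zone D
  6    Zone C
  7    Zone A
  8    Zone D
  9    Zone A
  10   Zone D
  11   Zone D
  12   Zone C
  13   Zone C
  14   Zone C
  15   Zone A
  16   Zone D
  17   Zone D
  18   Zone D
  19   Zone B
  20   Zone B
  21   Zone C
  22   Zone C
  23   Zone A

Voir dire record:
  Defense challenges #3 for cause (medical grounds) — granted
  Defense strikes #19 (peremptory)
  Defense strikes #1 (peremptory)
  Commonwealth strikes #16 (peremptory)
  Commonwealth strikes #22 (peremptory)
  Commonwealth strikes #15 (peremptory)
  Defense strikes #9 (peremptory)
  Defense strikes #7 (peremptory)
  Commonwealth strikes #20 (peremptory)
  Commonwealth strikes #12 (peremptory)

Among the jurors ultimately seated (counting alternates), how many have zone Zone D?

Removed: #1, #3, #7, #9, #12, #15, #16, #19, #20, #22.
Seated (11 incl. alternates): #2, #4, #5, #6, #8, #10, #11, #13, #14, #17, #18.
Of those, in Zone D: #5, #8, #10, #11, #17, #18 → 6.

6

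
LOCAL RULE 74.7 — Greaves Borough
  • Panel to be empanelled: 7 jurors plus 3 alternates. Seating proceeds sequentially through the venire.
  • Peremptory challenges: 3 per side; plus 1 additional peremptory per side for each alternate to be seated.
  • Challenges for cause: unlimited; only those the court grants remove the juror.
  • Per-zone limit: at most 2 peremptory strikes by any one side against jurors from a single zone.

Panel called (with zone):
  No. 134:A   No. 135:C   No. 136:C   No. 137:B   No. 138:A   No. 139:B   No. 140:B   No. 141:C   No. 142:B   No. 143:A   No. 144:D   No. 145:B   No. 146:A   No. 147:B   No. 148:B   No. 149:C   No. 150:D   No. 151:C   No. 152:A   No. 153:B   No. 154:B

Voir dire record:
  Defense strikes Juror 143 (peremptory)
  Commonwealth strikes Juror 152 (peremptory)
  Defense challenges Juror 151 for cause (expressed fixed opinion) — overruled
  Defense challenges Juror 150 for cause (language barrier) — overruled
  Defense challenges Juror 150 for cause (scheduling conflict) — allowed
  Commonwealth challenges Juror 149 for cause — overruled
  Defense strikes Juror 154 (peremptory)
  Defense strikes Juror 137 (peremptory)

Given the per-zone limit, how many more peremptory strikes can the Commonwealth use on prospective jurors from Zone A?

Commonwealth peremptories so far: #152 — 1 of 6 used, 5 left overall.
Against Zone A: #152 — 1 used; per-zone cap 2 leaves 1.
Binding limit: min(5, 1) = 1.

1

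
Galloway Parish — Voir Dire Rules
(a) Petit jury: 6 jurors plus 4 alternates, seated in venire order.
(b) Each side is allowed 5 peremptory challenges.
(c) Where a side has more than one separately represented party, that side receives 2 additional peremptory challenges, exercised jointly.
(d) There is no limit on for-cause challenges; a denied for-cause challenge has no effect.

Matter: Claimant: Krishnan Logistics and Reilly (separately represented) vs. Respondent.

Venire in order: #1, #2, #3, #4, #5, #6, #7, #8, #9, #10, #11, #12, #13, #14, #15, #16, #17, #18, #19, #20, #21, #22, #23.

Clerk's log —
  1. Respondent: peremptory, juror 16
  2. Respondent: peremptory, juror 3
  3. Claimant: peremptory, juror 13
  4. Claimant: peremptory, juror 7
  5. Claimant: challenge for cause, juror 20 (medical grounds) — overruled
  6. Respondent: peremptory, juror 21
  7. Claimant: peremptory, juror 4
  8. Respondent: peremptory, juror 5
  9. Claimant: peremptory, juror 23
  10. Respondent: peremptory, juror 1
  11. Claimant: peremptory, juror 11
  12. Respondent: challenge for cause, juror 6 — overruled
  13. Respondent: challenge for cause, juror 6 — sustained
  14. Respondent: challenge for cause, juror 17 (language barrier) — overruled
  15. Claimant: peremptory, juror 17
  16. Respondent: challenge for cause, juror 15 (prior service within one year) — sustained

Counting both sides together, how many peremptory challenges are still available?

1

Claimant allotment: 5 base + 2 multi-party = 7. Respondent allotment: 5.
Claimant peremptories used: #13, #7, #4, #23, #11, #17 — 6 (the for-cause on #20 doesn't count).
Respondent peremptories used: #16, #3, #21, #5, #1 — 5 (for-cause on #6, #6, #17, #15 don't count).
Remaining: (7 − 6) + (5 − 5) = 1.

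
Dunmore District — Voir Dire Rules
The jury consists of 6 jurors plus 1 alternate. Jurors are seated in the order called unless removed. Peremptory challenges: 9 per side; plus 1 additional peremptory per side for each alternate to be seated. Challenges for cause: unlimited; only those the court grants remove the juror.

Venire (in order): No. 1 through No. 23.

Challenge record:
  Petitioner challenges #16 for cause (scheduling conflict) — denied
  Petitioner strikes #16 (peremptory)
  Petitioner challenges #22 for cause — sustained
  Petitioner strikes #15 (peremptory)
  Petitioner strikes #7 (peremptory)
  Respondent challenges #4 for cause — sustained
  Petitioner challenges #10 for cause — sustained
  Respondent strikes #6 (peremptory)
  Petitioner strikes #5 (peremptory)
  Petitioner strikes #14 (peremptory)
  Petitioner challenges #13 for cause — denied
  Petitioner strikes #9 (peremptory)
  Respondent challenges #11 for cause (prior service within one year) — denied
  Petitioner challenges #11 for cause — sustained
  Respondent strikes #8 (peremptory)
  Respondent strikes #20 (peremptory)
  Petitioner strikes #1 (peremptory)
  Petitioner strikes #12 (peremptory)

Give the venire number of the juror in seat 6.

Removed: #1, #4, #5, #6, #7, #8, #9, #10, #11, #12, #14, #15, #16, #20, #22. (#13 stays — for-cause denied.)
Seating in order: seats 1–6 → #2, #3, #13, #17, #18, #19; alternates → #21.
So seat 6 is #19.

19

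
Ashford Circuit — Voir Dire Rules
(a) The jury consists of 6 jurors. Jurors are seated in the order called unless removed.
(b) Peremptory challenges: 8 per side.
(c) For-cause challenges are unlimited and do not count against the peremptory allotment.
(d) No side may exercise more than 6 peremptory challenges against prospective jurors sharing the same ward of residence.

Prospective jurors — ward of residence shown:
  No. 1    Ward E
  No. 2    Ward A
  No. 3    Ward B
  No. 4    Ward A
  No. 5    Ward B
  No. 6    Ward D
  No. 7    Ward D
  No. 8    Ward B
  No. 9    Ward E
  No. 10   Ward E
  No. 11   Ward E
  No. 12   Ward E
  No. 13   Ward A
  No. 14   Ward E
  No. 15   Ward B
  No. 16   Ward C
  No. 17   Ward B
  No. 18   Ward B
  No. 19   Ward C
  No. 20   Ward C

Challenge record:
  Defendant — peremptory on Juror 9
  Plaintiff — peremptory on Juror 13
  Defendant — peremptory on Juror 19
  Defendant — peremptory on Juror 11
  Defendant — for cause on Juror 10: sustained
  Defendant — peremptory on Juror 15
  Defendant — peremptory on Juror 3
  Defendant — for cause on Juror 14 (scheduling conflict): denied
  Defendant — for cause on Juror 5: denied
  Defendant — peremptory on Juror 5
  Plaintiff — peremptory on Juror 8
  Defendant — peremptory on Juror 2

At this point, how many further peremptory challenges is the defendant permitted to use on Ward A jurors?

1

Defendant peremptories so far: #9, #19, #11, #15, #3, #5, #2 — 7 of 8 used, 1 left overall.
Against Ward A: #2 — 1 used; per-ward cap 6 leaves 5.
Binding limit: min(1, 5) = 1.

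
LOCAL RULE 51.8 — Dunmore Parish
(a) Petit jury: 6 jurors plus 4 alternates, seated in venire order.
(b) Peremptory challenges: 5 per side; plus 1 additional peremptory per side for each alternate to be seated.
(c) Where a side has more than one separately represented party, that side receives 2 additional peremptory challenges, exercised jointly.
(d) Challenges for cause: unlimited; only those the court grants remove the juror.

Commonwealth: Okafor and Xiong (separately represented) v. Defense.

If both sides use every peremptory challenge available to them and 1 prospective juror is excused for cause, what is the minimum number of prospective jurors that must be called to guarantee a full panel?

31

Seats to fill: 6 + 4 alternates = 10.
Peremptories — Commonwealth: 5 + 1×4 + 2 = 11; Defense: 5 + 1×4 = 9; total 20.
For-cause removals: 1.
Minimum venire: 10 + 20 + 1 = 31.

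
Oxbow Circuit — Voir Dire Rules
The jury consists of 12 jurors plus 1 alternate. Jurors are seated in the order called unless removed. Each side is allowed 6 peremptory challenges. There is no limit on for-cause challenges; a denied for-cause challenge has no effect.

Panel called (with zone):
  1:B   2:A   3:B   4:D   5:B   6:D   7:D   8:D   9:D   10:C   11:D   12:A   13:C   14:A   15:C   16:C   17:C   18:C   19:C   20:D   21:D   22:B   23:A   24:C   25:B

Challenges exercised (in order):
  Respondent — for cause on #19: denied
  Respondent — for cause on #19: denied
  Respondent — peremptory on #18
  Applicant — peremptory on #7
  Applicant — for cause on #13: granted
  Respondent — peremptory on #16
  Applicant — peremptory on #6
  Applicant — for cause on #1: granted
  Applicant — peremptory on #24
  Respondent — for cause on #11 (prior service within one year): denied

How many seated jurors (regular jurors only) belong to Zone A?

Removed: #1, #6, #7, #13, #16, #18, #24.
Seated jurors 1–12: #2, #3, #4, #5, #8, #9, #10, #11, #12, #14, #15, #17 (alternates #19 not counted).
Of those, in Zone A: #2, #12, #14 → 3.

3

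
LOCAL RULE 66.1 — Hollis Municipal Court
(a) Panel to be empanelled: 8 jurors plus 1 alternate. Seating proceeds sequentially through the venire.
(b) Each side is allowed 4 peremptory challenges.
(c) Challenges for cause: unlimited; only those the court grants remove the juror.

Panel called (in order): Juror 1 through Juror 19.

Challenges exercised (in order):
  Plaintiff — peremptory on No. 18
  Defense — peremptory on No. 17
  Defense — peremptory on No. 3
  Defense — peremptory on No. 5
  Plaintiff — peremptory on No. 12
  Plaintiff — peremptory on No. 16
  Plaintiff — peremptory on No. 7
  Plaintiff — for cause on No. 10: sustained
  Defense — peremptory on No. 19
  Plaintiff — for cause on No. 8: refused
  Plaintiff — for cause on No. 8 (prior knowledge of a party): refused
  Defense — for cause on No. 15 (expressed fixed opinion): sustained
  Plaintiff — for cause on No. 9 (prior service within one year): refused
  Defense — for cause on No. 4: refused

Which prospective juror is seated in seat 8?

Removed: #3, #5, #7, #10, #12, #15, #16, #17, #18, #19. (#4, #8, #9 stay — for-cause denied.)
Filling seats in venire order through position 8: #1, #2, #4, #6, #8, #9, #11, #13.
So seat 8 is #13.

13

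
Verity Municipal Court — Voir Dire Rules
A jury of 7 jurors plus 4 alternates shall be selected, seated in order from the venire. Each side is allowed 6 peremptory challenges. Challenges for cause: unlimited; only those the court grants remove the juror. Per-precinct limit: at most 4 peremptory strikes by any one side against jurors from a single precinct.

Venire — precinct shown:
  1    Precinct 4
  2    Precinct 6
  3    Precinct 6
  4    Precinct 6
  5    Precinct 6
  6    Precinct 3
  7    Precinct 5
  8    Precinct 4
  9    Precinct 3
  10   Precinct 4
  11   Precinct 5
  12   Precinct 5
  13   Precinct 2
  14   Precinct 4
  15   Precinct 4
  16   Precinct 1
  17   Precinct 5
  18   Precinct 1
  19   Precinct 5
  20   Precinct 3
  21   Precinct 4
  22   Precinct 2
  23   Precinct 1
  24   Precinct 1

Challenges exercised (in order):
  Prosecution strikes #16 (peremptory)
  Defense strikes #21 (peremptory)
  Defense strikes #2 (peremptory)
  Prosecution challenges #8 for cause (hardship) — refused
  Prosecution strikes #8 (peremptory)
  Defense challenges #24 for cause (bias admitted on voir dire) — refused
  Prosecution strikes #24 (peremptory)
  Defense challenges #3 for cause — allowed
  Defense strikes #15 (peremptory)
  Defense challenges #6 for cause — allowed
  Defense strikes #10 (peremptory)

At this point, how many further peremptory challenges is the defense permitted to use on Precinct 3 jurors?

2

Defense peremptories so far: #21, #2, #15, #10 — 4 of 6 used, 2 left overall.
Against Precinct 3: none yet — per-precinct cap 4 leaves 4.
Binding limit: min(2, 4) = 2.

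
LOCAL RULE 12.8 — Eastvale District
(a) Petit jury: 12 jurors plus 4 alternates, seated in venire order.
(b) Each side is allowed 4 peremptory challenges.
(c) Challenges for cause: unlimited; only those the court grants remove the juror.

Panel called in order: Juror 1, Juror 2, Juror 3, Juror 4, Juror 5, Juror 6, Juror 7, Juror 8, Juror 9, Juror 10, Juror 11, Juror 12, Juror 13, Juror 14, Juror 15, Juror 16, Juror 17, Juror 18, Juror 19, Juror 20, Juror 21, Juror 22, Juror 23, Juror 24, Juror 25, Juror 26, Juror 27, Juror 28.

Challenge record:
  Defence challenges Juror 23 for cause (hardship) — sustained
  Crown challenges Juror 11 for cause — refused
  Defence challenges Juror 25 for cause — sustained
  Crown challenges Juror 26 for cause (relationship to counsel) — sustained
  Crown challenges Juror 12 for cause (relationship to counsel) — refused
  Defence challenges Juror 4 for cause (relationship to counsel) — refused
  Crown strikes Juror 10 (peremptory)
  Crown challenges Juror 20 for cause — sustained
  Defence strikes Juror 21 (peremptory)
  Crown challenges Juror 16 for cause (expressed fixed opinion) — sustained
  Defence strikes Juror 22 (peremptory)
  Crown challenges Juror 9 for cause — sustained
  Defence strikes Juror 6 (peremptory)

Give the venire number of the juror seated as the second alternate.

18

Removed: #6, #9, #10, #16, #20, #21, #22, #23, #25, #26. (#4, #11, #12 stay — for-cause denied.)
Seating in order: seats 1–12 → #1, #2, #3, #4, #5, #7, #8, #11, #12, #13, #14, #15; alternates → #17, #18, #19, #24.
So alternate 2 is #18.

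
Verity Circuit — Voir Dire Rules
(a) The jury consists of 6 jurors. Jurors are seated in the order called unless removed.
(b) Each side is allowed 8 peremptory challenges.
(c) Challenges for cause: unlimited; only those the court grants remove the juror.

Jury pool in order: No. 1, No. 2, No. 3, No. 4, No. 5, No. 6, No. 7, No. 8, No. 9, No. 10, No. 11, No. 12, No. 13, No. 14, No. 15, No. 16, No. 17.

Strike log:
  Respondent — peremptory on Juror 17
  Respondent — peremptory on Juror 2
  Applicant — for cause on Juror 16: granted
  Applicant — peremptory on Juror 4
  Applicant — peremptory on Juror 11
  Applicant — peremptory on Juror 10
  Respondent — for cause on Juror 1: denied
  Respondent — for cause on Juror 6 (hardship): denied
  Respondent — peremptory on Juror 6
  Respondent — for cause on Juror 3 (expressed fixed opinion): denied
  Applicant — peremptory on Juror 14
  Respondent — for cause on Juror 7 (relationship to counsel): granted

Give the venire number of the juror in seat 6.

Removed: #2, #4, #6, #7, #10, #11, #14, #16, #17. (#1, #3 stay — for-cause denied.)
Seating in order: seats 1–6 → #1, #3, #5, #8, #9, #12.
So seat 6 is #12.

12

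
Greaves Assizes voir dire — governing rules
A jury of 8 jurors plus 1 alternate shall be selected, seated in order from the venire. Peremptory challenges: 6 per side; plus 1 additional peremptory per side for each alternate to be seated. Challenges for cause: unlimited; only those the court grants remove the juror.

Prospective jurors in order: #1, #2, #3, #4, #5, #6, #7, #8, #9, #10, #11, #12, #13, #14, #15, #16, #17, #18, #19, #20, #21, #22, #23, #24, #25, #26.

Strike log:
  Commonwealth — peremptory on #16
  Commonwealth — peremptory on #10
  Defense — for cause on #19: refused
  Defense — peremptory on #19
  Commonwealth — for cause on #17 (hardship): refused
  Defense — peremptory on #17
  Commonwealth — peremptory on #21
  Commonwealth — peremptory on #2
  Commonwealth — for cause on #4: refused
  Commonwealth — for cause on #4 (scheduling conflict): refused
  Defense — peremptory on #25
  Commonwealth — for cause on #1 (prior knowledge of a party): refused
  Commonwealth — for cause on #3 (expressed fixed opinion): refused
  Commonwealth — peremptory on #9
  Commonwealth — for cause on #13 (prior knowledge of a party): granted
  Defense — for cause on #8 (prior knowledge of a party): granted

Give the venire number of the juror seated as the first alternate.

14

Removed: #2, #8, #9, #10, #13, #16, #17, #19, #21, #25. (#1, #3, #4 stay — for-cause denied.)
Filling seats in venire order through position 9: #1, #3, #4, #5, #6, #7, #11, #12, #14.
So alternate 1 is #14.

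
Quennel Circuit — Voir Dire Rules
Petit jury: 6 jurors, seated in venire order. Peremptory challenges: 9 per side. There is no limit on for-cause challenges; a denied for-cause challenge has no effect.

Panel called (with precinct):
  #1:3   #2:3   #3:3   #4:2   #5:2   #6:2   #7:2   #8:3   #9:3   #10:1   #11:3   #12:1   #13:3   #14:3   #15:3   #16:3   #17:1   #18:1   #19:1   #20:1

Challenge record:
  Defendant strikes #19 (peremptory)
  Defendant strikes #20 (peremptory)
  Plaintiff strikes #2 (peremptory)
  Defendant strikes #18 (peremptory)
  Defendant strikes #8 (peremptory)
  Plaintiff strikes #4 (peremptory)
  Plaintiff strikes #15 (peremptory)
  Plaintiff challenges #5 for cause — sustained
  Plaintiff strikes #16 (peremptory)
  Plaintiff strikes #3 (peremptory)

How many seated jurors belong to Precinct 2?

2

Removed: #2, #3, #4, #5, #8, #15, #16, #18, #19, #20.
Seated jurors 1–6: #1, #6, #7, #9, #10, #11.
Of those, in Precinct 2: #6, #7 → 2.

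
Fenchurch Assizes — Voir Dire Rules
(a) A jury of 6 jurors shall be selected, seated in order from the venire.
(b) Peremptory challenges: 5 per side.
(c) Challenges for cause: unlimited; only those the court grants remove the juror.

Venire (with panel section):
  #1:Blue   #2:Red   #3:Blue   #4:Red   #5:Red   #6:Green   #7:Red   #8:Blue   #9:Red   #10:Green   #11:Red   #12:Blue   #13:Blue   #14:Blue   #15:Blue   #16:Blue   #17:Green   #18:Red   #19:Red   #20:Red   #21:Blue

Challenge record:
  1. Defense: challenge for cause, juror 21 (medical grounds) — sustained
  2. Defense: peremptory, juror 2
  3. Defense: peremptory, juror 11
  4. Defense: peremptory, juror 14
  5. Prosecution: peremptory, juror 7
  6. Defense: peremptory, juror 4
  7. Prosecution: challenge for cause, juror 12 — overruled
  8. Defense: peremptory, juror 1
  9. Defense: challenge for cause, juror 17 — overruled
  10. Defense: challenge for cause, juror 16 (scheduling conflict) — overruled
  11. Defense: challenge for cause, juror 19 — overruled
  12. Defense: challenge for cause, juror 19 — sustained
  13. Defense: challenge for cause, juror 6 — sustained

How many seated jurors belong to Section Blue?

Removed: #1, #2, #4, #6, #7, #11, #14, #19, #21.
Seated jurors 1–6: #3, #5, #8, #9, #10, #12.
Of those, in Section Blue: #3, #8, #12 → 3.

3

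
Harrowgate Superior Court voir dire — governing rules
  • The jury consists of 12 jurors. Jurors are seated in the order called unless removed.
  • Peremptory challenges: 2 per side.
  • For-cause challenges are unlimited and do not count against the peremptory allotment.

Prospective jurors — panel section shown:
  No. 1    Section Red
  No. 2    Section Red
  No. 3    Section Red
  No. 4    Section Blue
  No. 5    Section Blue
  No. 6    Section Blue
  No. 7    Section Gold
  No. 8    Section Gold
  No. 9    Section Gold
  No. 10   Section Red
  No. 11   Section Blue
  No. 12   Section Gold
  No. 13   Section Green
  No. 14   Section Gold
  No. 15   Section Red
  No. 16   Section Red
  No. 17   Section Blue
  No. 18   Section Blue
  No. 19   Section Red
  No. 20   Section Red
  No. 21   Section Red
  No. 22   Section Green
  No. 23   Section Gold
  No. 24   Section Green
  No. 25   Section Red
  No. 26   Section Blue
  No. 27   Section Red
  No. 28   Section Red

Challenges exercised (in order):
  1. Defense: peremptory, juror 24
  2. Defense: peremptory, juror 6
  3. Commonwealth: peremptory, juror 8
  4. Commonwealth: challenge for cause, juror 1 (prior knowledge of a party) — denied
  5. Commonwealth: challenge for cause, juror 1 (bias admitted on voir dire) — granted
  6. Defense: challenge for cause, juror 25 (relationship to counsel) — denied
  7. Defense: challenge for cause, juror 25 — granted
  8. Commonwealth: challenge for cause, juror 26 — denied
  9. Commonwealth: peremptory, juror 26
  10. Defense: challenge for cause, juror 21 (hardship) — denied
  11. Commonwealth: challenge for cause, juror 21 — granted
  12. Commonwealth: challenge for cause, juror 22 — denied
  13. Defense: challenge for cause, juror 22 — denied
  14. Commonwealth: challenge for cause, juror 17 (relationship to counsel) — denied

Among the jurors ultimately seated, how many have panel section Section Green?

1

Removed: #1, #6, #8, #21, #24, #25, #26.
Seated jurors 1–12: #2, #3, #4, #5, #7, #9, #10, #11, #12, #13, #14, #15.
Of those, in Section Green: #13 → 1.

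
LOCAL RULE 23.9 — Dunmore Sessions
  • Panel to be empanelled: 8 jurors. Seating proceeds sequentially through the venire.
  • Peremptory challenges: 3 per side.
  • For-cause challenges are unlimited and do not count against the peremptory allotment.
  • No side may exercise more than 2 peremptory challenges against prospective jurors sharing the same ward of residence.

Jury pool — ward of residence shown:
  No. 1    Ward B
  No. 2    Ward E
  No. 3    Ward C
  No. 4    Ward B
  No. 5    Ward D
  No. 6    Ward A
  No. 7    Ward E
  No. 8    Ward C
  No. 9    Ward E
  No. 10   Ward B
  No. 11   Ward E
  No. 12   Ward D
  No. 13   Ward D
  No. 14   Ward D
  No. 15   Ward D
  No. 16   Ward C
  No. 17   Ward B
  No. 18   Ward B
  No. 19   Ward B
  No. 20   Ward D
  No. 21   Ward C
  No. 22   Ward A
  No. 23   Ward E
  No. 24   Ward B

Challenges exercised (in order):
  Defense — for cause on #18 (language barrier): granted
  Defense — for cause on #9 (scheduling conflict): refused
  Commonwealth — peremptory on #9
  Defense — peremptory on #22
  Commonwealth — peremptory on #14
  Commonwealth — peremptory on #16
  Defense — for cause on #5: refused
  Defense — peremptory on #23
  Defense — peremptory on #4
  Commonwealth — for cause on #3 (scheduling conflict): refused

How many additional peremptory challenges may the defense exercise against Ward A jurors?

0

Defense peremptories so far: #22, #23, #4 — 3 of 3 used, 0 left overall.
Against Ward A: #22 — 1 used; per-ward cap 2 leaves 1.
Binding limit: min(0, 1) = 0.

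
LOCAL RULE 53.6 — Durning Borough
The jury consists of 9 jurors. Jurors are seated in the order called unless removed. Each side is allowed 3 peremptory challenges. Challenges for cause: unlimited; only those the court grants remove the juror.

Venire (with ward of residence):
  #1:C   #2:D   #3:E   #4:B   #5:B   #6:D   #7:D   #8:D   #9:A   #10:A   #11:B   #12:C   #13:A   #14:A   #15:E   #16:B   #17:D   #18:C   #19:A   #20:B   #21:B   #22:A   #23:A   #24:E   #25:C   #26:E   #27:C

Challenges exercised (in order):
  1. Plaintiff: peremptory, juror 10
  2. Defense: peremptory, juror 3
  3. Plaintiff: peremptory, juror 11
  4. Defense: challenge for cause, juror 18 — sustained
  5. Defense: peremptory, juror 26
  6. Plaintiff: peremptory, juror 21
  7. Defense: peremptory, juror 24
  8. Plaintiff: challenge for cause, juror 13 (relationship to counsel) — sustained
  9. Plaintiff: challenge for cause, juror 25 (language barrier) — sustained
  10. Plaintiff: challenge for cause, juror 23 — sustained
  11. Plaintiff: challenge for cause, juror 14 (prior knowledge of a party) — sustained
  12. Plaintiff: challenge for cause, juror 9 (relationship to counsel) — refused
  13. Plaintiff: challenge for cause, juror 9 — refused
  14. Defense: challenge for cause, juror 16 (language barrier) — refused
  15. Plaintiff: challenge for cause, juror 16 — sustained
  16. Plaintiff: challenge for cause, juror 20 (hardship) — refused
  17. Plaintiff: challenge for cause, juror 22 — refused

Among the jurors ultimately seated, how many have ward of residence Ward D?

Removed: #3, #10, #11, #13, #14, #16, #18, #21, #23, #24, #25, #26.
Seated jurors 1–9: #1, #2, #4, #5, #6, #7, #8, #9, #12.
Of those, in Ward D: #2, #6, #7, #8 → 4.

4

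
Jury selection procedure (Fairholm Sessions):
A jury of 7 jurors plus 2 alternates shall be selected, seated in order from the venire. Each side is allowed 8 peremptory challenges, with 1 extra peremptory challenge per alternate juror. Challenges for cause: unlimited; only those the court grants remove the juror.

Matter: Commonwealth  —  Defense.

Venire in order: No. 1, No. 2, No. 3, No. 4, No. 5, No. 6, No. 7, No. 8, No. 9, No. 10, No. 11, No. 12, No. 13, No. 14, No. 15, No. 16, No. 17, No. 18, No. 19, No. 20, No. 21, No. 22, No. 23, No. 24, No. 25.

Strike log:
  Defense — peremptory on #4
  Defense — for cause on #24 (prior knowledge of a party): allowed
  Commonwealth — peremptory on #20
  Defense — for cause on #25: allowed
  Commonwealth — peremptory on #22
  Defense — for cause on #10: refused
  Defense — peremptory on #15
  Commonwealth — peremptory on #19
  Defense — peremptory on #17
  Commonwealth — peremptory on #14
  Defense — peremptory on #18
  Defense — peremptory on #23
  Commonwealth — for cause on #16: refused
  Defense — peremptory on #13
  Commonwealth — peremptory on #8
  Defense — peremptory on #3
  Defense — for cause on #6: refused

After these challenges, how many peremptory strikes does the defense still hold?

3

Defense allotment: 8 base + 1 × 2 alternates = 10.
Defense peremptories used: #4, #15, #17, #18, #23, #13, #3 — 7 (for-cause on #24, #25, #10, #6 don't count).
Remaining: 10 − 7 = 3.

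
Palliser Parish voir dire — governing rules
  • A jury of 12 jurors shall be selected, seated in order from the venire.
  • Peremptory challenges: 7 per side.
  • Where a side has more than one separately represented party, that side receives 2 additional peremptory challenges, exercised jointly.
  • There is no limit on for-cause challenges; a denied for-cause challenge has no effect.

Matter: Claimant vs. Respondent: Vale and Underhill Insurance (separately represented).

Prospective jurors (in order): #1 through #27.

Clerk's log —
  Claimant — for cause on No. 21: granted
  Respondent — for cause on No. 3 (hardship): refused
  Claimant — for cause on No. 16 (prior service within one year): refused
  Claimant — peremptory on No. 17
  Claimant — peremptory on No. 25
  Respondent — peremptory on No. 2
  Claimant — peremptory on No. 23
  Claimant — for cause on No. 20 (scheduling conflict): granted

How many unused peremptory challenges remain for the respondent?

8

Respondent allotment: 7 base + 2 multi-party = 9.
Respondent peremptories used: #2 — 1 (the for-cause on #3 doesn't count).
Remaining: 9 − 1 = 8.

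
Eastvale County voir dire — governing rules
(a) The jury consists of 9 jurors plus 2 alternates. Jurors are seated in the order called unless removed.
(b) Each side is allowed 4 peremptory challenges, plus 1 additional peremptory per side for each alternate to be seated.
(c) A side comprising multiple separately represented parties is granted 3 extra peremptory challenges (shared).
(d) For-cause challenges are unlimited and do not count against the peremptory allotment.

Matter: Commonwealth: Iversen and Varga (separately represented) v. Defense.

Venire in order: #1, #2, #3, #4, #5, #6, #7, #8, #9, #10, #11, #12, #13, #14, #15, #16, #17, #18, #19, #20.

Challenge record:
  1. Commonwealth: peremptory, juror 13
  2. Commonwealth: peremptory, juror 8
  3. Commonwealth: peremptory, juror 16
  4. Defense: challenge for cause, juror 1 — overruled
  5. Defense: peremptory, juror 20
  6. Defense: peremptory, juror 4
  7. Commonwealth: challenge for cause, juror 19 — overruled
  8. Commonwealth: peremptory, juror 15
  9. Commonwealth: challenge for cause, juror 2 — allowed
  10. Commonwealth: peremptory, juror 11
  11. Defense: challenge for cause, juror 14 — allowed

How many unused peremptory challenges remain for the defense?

Defense allotment: 4 base + 1 × 2 alternates = 6.
Defense peremptories used: #20, #4 — 2 (for-cause on #1, #14 don't count).
Remaining: 6 − 2 = 4.

4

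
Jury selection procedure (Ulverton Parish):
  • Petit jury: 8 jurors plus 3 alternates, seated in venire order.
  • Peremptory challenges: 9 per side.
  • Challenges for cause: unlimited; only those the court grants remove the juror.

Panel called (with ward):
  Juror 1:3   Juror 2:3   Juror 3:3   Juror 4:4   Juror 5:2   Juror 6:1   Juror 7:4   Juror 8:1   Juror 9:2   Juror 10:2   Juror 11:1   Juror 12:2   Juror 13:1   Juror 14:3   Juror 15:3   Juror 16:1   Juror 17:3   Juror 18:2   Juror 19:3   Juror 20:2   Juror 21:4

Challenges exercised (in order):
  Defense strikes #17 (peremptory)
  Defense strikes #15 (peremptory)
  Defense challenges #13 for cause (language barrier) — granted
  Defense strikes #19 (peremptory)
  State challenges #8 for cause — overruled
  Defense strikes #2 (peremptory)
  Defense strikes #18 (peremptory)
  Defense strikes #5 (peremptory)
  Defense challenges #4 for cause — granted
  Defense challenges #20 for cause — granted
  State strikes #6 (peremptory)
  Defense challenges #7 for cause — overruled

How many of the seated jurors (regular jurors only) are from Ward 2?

3

Removed: #2, #4, #5, #6, #13, #15, #17, #18, #19, #20.
Seated jurors 1–8: #1, #3, #7, #8, #9, #10, #11, #12 (alternates #14, #16, #21 not counted).
Of those, in Ward 2: #9, #10, #12 → 3.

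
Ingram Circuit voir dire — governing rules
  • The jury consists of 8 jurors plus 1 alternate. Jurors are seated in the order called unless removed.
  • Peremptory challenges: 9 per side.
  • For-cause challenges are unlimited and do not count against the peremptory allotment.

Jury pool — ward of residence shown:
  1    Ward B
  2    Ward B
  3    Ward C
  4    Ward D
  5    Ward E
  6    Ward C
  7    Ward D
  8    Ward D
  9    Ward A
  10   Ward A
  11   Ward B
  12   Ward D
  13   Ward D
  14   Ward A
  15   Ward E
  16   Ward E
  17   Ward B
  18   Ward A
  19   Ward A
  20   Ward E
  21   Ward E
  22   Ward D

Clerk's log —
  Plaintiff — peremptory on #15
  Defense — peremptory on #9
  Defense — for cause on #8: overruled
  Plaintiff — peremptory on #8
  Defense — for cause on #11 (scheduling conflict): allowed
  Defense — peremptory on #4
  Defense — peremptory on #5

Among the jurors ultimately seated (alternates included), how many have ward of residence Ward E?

0

Removed: #4, #5, #8, #9, #11, #15.
Seated (9 incl. alternates): #1, #2, #3, #6, #7, #10, #12, #13, #14.
None of those are in Ward E → 0.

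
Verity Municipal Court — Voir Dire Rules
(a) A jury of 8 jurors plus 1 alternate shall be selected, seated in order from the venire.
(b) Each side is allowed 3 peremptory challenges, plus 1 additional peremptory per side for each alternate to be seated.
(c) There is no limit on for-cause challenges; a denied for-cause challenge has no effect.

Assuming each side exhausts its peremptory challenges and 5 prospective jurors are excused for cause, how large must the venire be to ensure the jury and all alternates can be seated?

Seats to fill: 8 + 1 alternates = 9.
Peremptories: 3 + 1×1 = 4 per side × 2 sides = 8.
For-cause removals: 5.
Minimum venire: 9 + 8 + 5 = 22.

22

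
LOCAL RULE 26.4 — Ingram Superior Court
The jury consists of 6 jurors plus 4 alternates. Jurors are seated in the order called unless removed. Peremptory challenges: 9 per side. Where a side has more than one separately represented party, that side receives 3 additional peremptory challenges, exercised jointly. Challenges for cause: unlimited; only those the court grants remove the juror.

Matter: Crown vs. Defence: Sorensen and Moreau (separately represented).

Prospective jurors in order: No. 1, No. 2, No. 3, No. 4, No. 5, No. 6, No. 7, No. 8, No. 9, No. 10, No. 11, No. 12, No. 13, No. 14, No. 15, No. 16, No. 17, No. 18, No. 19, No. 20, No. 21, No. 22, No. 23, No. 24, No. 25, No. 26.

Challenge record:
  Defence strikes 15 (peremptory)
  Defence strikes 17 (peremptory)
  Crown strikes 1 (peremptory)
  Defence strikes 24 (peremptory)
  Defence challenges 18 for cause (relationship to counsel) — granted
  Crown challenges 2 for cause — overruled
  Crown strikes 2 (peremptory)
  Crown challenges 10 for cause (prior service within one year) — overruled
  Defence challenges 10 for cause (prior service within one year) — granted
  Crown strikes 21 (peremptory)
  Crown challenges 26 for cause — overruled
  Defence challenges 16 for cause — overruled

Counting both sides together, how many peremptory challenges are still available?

15

Crown allotment: 9. Defence allotment: 9 base + 3 multi-party = 12.
Crown peremptories used: #1, #2, #21 — 3 (for-cause on #2, #10, #26 don't count).
Defence peremptories used: #15, #17, #24 — 3 (for-cause on #18, #10, #16 don't count).
Remaining: (9 − 3) + (12 − 3) = 15.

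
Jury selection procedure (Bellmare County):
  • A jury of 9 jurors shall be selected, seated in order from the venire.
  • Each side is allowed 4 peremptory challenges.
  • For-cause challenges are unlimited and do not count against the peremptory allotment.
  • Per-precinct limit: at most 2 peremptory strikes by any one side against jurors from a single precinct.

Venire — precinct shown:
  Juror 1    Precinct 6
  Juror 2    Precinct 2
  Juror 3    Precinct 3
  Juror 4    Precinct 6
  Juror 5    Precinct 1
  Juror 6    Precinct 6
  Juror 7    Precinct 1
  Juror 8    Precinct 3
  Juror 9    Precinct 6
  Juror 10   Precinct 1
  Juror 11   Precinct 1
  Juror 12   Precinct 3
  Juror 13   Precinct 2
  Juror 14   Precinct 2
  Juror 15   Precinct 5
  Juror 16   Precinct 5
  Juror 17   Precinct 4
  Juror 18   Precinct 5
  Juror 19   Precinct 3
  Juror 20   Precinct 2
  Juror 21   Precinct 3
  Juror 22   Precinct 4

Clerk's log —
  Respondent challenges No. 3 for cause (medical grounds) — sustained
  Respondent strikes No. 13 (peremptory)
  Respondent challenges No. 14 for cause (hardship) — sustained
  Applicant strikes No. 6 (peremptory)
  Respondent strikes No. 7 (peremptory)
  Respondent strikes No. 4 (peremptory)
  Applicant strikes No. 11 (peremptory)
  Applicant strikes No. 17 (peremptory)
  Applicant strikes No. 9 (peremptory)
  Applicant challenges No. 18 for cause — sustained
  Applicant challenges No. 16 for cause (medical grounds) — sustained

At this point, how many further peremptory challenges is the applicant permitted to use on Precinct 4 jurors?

Applicant peremptories so far: #6, #11, #17, #9 — 4 of 4 used, 0 left overall.
Against Precinct 4: #17 — 1 used; per-precinct cap 2 leaves 1.
Binding limit: min(0, 1) = 0.

0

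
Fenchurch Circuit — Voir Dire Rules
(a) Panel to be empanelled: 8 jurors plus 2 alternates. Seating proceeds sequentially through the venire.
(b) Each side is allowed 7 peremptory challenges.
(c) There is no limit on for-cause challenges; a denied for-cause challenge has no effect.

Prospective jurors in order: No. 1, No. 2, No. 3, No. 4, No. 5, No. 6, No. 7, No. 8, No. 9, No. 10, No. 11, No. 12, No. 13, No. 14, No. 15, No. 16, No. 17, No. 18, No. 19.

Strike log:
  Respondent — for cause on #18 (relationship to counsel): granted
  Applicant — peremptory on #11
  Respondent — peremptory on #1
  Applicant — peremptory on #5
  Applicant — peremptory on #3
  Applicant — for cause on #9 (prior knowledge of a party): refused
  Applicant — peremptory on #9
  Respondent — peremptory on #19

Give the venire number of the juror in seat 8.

Removed: #1, #3, #5, #9, #11, #18, #19.
Seating in order: seats 1–8 → #2, #4, #6, #7, #8, #10, #12, #13; alternates → #14, #15.
So seat 8 is #13.

13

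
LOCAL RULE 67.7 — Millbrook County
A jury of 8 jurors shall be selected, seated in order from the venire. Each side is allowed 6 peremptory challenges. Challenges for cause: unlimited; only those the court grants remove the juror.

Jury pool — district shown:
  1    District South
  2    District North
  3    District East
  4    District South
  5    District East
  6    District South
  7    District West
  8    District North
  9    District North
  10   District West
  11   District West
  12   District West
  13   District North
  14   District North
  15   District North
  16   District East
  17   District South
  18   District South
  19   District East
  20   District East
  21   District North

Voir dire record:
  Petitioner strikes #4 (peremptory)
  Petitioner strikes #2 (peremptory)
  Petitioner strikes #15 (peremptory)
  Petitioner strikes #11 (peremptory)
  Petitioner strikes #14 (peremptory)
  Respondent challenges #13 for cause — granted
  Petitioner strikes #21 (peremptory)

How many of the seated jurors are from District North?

Removed: #2, #4, #11, #13, #14, #15, #21.
Seated jurors 1–8: #1, #3, #5, #6, #7, #8, #9, #10.
Of those, in District North: #8, #9 → 2.

2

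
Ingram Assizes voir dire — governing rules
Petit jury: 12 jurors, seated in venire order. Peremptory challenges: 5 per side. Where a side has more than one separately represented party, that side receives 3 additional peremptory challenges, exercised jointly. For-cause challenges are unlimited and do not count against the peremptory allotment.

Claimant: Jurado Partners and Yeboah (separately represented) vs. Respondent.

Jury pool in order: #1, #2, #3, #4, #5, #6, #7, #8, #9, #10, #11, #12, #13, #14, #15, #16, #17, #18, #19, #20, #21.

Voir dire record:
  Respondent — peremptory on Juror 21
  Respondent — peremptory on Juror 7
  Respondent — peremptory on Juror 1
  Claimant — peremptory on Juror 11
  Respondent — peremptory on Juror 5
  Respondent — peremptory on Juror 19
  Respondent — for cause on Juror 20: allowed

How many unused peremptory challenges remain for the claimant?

7

Claimant allotment: 5 base + 3 multi-party = 8.
Claimant peremptories used: #11 — 1.
Remaining: 8 − 1 = 7.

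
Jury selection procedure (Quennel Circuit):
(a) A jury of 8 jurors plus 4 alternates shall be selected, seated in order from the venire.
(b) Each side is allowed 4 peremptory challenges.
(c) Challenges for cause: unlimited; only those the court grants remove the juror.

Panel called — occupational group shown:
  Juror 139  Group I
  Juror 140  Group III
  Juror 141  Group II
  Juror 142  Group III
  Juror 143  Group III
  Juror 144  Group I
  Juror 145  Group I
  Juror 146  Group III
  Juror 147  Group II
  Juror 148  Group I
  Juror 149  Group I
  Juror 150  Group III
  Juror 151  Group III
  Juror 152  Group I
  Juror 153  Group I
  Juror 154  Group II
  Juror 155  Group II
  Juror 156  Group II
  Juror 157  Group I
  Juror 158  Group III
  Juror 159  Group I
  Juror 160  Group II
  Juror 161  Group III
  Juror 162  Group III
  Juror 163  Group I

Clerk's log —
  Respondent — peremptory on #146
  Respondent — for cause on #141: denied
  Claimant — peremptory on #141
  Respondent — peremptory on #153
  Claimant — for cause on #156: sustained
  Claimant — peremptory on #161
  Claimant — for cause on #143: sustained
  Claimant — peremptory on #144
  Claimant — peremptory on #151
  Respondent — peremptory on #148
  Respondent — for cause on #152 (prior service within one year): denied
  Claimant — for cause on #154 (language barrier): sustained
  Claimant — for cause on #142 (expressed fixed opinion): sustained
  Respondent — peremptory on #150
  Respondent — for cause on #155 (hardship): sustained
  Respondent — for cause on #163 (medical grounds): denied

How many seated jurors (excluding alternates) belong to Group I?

Removed: #141, #142, #143, #144, #146, #148, #150, #151, #153, #154, #155, #156, #161.
Seated jurors 1–8: #139, #140, #145, #147, #149, #152, #157, #158 (alternates #159, #160, #162, #163 not counted).
Of those, in Group I: #139, #145, #149, #152, #157 → 5.

5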